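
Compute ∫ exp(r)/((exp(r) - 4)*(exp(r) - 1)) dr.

Let u = e^r, du = e^r dr.
The integral becomes ∫ du/((u-4)(u-1)); decompose into partial fractions.

log(exp(r) - 4)/3 - log(exp(r) - 1)/3 + C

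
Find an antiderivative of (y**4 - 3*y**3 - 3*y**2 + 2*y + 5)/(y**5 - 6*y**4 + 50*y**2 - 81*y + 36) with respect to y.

Factor the denominator: (y - 4)*(y - 3)*(y - 1)**2*(y + 3).
Partial-fraction decomposition: 67/(336*(y + 3)) - 47/(144*(y - 1)) + 1/(12*(y - 1)**2) + 2/(3*(y - 3)) + 29/(63*(y - 4)).
Integrate each term; A/(y−a) gives A·log|y−a|; A/(y−a)² gives −A/(y−a).

29*log(y - 4)/63 + 2*log(y - 3)/3 - 47*log(y - 1)/144 + 67*log(y + 3)/336 - 1/(12*y - 12) + C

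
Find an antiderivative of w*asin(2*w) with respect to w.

w**2*asin(2*w)/2 + w*sqrt(-4*w**2 + 1)/8 - asin(2*w)/16 + C

Use integration by parts with u = arcsin(2*w), dv = w dw.
Then du = 2/sqrt(-4*w**2 + 1) dw.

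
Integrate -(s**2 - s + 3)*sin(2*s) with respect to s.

s**2*cos(2*s)/2 - s*sin(2*s)/2 - s*cos(2*s)/2 + sin(2*s)/4 + 5*cos(2*s)/4 + C

Use integration by parts with u = s**2 - s + 3, dv = -sin(2*s) ds, so v = cos(2*s)/2.
Apply parts 2 times (tabular method): alternate signs, differentiate u down to 0, integrate dv up.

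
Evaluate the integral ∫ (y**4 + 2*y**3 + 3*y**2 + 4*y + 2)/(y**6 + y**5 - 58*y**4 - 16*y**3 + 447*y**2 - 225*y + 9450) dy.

1862*log(y - 6)/6435 - 81*log(y - 5)/340 + 54*log(y + 5)/935 - 153*log(y + 7)/1508 - 329*log(y**2 + 9)/88740 + 497*atan(y/3)/44370 + C

Factor the denominator: (y - 6)*(y - 5)*(y + 5)*(y + 7)*(y**2 + 9).
Partial-fraction decomposition: -7*(47*y - 213)/(44370*(y**2 + 9)) - 153/(1508*(y + 7)) + 54/(935*(y + 5)) - 81/(340*(y - 5)) + 1862/(6435*(y - 6)).
Integrate each term; A/(y−a) gives A·log|y−a|; the (By+D)/(y²+p²) term gives a log and an atan.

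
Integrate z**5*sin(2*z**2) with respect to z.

-z**4*cos(2*z**2)/4 + z**2*sin(2*z**2)/4 + cos(2*z**2)/8 + C

Let u = z², du = 2z dz; rewrite as (1/2)∫ u^2·sin(2u) du.
Now integrate by parts 2 times.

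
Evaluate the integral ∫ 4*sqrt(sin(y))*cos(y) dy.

Let u = sin(y), so du = (cos(y)) dy.
Rewriting, the integral becomes 4·∫ √u du = 4·(2/3)u^(3/2).
Substituting back, u = sin(y).

8*sin(y)**(3/2)/3 + C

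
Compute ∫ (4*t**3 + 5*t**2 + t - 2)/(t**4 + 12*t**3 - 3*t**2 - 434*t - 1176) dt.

Factor the denominator: (t - 6)*(t + 4)*(t + 7)**2.
Partial-fraction decomposition: 2065/(1521*(t + 7)) - 1136/(39*(t + 7)**2) + 91/(45*(t + 4)) + 524/(845*(t - 6)).
Integrate each term; A/(t−a) gives A·log|t−a|; A/(t−a)² gives −A/(t−a).

524*log(t - 6)/845 + 91*log(t + 4)/45 + 2065*log(t + 7)/1521 + 1136/(39*t + 273) + C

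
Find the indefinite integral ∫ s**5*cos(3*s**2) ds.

Let u = s², du = 2s ds; rewrite as (1/2)∫ u^2·cos(3u) du.
Now integrate by parts 2 times.

s**4*sin(3*s**2)/6 + s**2*cos(3*s**2)/9 - sin(3*s**2)/27 + C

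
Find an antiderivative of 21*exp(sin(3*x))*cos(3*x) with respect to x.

Let u = sin(3*x), so du = (3*cos(3*x)) dx.
Rewriting, the integral becomes 7·∫ e^u du = 7·e^u.
Substituting back, u = sin(3*x).

7*exp(sin(3*x)) + C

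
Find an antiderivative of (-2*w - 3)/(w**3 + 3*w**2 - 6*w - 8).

-7*log(w - 2)/18 + log(w + 1)/9 + 5*log(w + 4)/18 + C

Factor the denominator: (w - 2)*(w + 1)*(w + 4).
Partial-fraction decomposition: 5/(18*(w + 4)) + 1/(9*(w + 1)) - 7/(18*(w - 2)).
Integrate each term: A/(w−a) contributes A·log|w−a|.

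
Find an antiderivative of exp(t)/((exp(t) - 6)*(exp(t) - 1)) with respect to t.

Let u = e^t, du = e^t dt.
The integral becomes ∫ du/((u-1)(u-6)); decompose into partial fractions.

log(exp(t) - 6)/5 - log(exp(t) - 1)/5 + C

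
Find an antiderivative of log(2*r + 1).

Use integration by parts with u = log(2*r + 1), dv = dr.
Then du = 2/(2*r + 1) dr and v = r.

r*log(2*r + 1) - r + log(2*r + 1)/2 + C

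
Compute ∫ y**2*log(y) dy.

Use integration by parts with u = log(y), dv = y**2 dy.
Then du = 1/y dy and v = y**3/3.

y**3*log(y)/3 - y**3/9 + C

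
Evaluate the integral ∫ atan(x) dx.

Use integration by parts with u = arctan(x), dv = dx.
Then du = 1/(x**2 + 1) dx.

x*atan(x) - log(x**2 + 1)/2 + C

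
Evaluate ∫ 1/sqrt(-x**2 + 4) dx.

Substitute x = 2·sin(θ), so dx = 2·cos(θ) dθ and the radical becomes sqrt(-x**2 + 4) = 2·cos(θ) by the Pythagorean identity.
Integrate the resulting trig expression in θ, then back-substitute θ = asin(x/2), sin(θ) = x/2, cos(θ) = sqrt(-x**2 + 4)/2 (absorbing any constant into C).

asin(x/2) + C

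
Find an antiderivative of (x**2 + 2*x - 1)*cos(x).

x**2*sin(x) + 2*x*sin(x) + 2*x*cos(x) - 3*sin(x) + 2*cos(x) + C

Use integration by parts with u = x**2 + 2*x - 1, dv = cos(x) dx, so v = sin(x).
Apply parts 2 times (tabular method): alternate signs, differentiate u down to 0, integrate dv up.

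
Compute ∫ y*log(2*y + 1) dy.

Use integration by parts with u = log(2*y + 1), dv = y dy.
Then du = 2/(2*y + 1) dy and v = y**2/2.

y**2*log(2*y + 1)/2 - y**2/4 + y/4 - log(2*y + 1)/8 + C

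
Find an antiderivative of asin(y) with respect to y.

y*asin(y) + sqrt(-y**2 + 1) + C

Use integration by parts with u = arcsin(y), dv = dy.
Then du = 1/sqrt(-y**2 + 1) dy.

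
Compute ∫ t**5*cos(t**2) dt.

t**4*sin(t**2)/2 + t**2*cos(t**2) - sin(t**2) + C

Let u = t², du = 2t dt; rewrite as (1/2)∫ u^2·cos(1u) du.
Now integrate by parts 2 times.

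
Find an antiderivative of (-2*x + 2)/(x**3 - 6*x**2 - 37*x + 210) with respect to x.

Factor the denominator: (x - 7)*(x - 5)*(x + 6).
Partial-fraction decomposition: 14/(143*(x + 6)) + 4/(11*(x - 5)) - 6/(13*(x - 7)).
Integrate each term: A/(x−a) contributes A·log|x−a|.

-6*log(x - 7)/13 + 4*log(x - 5)/11 + 14*log(x + 6)/143 + C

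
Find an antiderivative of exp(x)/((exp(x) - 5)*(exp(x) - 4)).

Let u = e^x, du = e^x dx.
The integral becomes ∫ du/((u-5)(u-4)); decompose into partial fractions.

log(exp(x) - 5) - log(exp(x) - 4) + C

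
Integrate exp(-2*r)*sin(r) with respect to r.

Let I denote the integral. Integrate by parts with u = sin(r), dv = exp(-2*r) dr, so v = -exp(-2*r)/2: I = -exp(-2*r)*sin(r)/2 + (1/2)·∫ exp(-2*r)*cos(r) dr.
Apply parts again with u = cos(r), dv = exp(-2*r) dr: ∫ exp(-2*r)*cos(r) dr = -exp(-2*r)*cos(r)/2 − (1/2)·I. Substituting back brings back I: I = -exp(-2*r)*sin(r)/2 - exp(-2*r)*cos(r)/4 − (1/4)·I.
Solving for I: (1 + 1/4)·I equals the remaining terms, so I = (4/5)·(-exp(-2*r)*sin(r)/2 - exp(-2*r)*cos(r)/4).

-2*exp(-2*r)*sin(r)/5 - exp(-2*r)*cos(r)/5 + C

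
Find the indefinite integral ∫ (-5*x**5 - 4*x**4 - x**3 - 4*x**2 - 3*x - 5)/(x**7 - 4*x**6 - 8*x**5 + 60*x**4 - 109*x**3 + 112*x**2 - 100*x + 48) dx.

Factor the denominator: (x - 3)*(x - 2)**2*(x - 1)*(x + 4)*(x**2 + 1).
Partial-fraction decomposition: -(31*x - 73)/(850*(x**2 + 1)) + 4103/(21420*(x + 4)) + 11/(10*(x - 1)) + 9259/(900*(x - 2)) + 259/(30*(x - 2)**2) - 404/(35*(x - 3)).
Integrate each term; A/(x−a) gives A·log|x−a|; the (Bx+D)/(x²+p²) term gives a log and an atan.

-404*log(x - 3)/35 + 9259*log(x - 2)/900 + 11*log(x - 1)/10 + 4103*log(x + 4)/21420 - 31*log(x**2 + 1)/1700 + 73*atan(x)/850 - 259/(30*x - 60) + C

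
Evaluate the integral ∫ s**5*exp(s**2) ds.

Let u = s², du = 2s ds; rewrite as (1/2)∫ u^2·exp(1u) du.
Now integrate by parts 2 times.

(s**4 - 2*s**2 + 2)*exp(s**2)/2 + C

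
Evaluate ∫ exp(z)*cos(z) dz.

Let I denote the integral. Integrate by parts with u = cos(z), dv = exp(z) dz, so v = exp(z): I = exp(z)*cos(z) + ∫ exp(z)*sin(z) dz.
Apply parts again with u = sin(z), dv = exp(z) dz: ∫ exp(z)*sin(z) dz = exp(z)*sin(z) − I. Substituting back brings back I: I = exp(z)*sin(z) + exp(z)*cos(z) − I.
Solving for I: (1 + 1)·I equals the remaining terms, so I = (1/2)·(exp(z)*sin(z) + exp(z)*cos(z)).

exp(z)*sin(z)/2 + exp(z)*cos(z)/2 + C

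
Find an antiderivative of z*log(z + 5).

Use integration by parts with u = log(z + 5), dv = z dz.
Then du = 1/(z + 5) dz and v = z**2/2.

z**2*log(z + 5)/2 - z**2/4 + 5*z/2 - 25*log(z + 5)/2 + C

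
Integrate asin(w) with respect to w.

Use integration by parts with u = arcsin(w), dv = dw.
Then du = 1/sqrt(-w**2 + 1) dw.

w*asin(w) + sqrt(-w**2 + 1) + C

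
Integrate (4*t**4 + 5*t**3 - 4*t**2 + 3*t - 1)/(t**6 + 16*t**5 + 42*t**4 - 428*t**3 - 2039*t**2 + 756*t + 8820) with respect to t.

Factor the denominator: (t - 5)*(t - 2)*(t + 3)*(t + 6)*(t + 7)**2.
Partial-fraction decomposition: 19159/(1296*(t + 7)) + 2557/(144*(t + 7)**2) - 3941/(264*(t + 6)) + 143/(1920*(t + 3)) - 31/(3240*(t - 2)) + 1013/(12672*(t - 5)).
Integrate each term; A/(t−a) gives A·log|t−a|; A/(t−a)² gives −A/(t−a).

1013*log(t - 5)/12672 - 31*log(t - 2)/3240 + 143*log(t + 3)/1920 - 3941*log(t + 6)/264 + 19159*log(t + 7)/1296 - 2557/(144*t + 1008) + C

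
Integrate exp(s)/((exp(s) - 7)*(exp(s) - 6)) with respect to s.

log(exp(s) - 7) - log(exp(s) - 6) + C

Let u = e^s, du = e^s ds.
The integral becomes ∫ du/((u-6)(u-7)); decompose into partial fractions.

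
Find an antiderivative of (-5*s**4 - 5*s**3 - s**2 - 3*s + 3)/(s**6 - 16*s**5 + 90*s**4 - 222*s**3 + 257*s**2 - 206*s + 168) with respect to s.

Factor the denominator: (s - 7)*(s - 4)*(s - 3)*(s - 2)*(s**2 + 1).
Partial-fraction decomposition: -(3*s + 46)/(4250*(s**2 + 1)) + 127/(50*(s - 2)) - 111/(8*(s - 3)) + 1625/(102*(s - 4)) - 13787/(3000*(s - 7)).
Integrate each term; A/(s−a) gives A·log|s−a|; the (Bs+D)/(s²+p²) term gives a log and an atan.

-13787*log(s - 7)/3000 + 1625*log(s - 4)/102 - 111*log(s - 3)/8 + 127*log(s - 2)/50 - 3*log(s**2 + 1)/8500 - 23*atan(s)/2125 + C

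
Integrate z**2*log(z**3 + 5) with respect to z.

z**3*log(z**3 + 5)/3 - z**3/3 + 5*log(z**3 + 5)/3 + C

Let u = z**3 + 5, so du = (3*z**2) dz.
The integral becomes (1/3)·∫ log(u) du; integrate by parts with u′=log(u), dv′=du.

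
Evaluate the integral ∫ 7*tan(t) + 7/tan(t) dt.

Let u = tan(t), so du = (tan(t)**2 + 1) dt.
Rewriting, the integral becomes 7·∫ 1/u du = 7·log(u).
Substituting back, u = tan(t).

7*log(tan(t)) + C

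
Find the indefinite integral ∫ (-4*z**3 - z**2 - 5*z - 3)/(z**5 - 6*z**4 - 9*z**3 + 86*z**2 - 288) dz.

7615*log(z - 4)/1764 - 9*log(z - 3)/2 - 7*log(z + 2)/36 + 37*log(z + 3)/98 + 295/(42*z - 168) + C

Factor the denominator: (z - 4)**2*(z - 3)*(z + 2)*(z + 3).
Partial-fraction decomposition: 37/(98*(z + 3)) - 7/(36*(z + 2)) - 9/(2*(z - 3)) + 7615/(1764*(z - 4)) - 295/(42*(z - 4)**2).
Integrate each term; A/(z−a) gives A·log|z−a|; A/(z−a)² gives −A/(z−a).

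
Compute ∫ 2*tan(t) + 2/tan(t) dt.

Let u = tan(t), so du = (tan(t)**2 + 1) dt.
Rewriting, the integral becomes 2·∫ 1/u du = 2·log(u).
Substituting back, u = tan(t).

2*log(tan(t)) + C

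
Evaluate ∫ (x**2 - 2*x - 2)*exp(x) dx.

Use integration by parts with u = x**2 - 2*x - 2, dv = exp(x) dx, so v = exp(x).
Apply parts 2 times (tabular method): alternate signs, differentiate u down to 0, integrate dv up.

(x**2 - 4*x + 2)*exp(x) + C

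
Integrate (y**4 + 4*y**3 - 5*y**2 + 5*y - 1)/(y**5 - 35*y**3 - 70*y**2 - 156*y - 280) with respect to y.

Factor the denominator: (y - 7)*(y + 2)*(y + 5)*(y**2 + 4).
Partial-fraction decomposition: (2275*y - 558)/(12296*(y**2 + 4)) - 13/(522*(y + 5)) + 47/(216*(y + 2)) + 1781/(2862*(y - 7)).
Integrate each term; A/(y−a) gives A·log|y−a|; the (By+D)/(y²+p²) term gives a log and an atan.

1781*log(y - 7)/2862 + 47*log(y + 2)/216 - 13*log(y + 5)/522 + 2275*log(y**2 + 4)/24592 - 279*atan(y/2)/12296 + C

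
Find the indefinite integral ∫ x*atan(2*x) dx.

Use integration by parts with u = arctan(2*x), dv = x dx.
Then du = 2/(4*x**2 + 1) dx.

x**2*atan(2*x)/2 - x/4 + atan(2*x)/8 + C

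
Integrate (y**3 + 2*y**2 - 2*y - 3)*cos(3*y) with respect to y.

y**3*sin(3*y)/3 + 2*y**2*sin(3*y)/3 + y**2*cos(3*y)/3 - 8*y*sin(3*y)/9 + 4*y*cos(3*y)/9 - 31*sin(3*y)/27 - 8*cos(3*y)/27 + C

Use integration by parts with u = y**3 + 2*y**2 - 2*y - 3, dv = cos(3*y) dy, so v = sin(3*y)/3.
Apply parts 3 times (tabular method): alternate signs, differentiate u down to 0, integrate dv up.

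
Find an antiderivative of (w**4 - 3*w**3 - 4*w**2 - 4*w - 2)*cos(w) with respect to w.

w**4*sin(w) - 3*w**3*sin(w) + 4*w**3*cos(w) - 16*w**2*sin(w) - 9*w**2*cos(w) + 14*w*sin(w) - 32*w*cos(w) + 30*sin(w) + 14*cos(w) + C

Use integration by parts with u = w**4 - 3*w**3 - 4*w**2 - 4*w - 2, dv = cos(w) dw, so v = sin(w).
Apply parts 4 times (tabular method): alternate signs, differentiate u down to 0, integrate dv up.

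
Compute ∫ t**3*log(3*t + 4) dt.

Use integration by parts with u = log(3*t + 4), dv = t**3 dt.
Then du = 3/(3*t + 4) dt and v = t**4/4.

t**4*log(3*t + 4)/4 - t**4/16 + t**3/9 - 2*t**2/9 + 16*t/27 - 64*log(3*t + 4)/81 + C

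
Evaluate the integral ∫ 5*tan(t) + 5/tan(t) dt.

Let u = tan(t), so du = (tan(t)**2 + 1) dt.
Rewriting, the integral becomes 5·∫ 1/u du = 5·log(u).
Substituting back, u = tan(t).

5*log(tan(t)) + C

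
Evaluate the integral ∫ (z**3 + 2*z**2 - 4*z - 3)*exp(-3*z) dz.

Use integration by parts with u = z**3 + 2*z**2 - 4*z - 3, dv = exp(-3*z) dz, so v = -exp(-3*z)/3.
Apply parts 3 times (tabular method): alternate signs, differentiate u down to 0, integrate dv up.

(-3*z**3 - 9*z**2 + 6*z + 11)*exp(-3*z)/9 + C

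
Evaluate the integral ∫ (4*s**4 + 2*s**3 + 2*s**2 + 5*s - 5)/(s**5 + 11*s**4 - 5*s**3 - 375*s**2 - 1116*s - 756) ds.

5713*log(s - 6)/9828 + log(s + 1)/70 + 67*log(s + 3)/54 - 4789*log(s + 6)/180 + 374*log(s + 7)/13 + C

Factor the denominator: (s - 6)*(s + 1)*(s + 3)*(s + 6)*(s + 7).
Partial-fraction decomposition: 374/(13*(s + 7)) - 4789/(180*(s + 6)) + 67/(54*(s + 3)) + 1/(70*(s + 1)) + 5713/(9828*(s - 6)).
Integrate each term: A/(s−a) contributes A·log|s−a|.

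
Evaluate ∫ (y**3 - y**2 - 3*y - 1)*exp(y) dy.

Use integration by parts with u = y**3 - y**2 - 3*y - 1, dv = exp(y) dy, so v = exp(y).
Apply parts 3 times (tabular method): alternate signs, differentiate u down to 0, integrate dv up.

(y**3 - 4*y**2 + 5*y - 6)*exp(y) + C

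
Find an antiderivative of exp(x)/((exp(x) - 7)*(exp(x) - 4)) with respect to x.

log(exp(x) - 7)/3 - log(exp(x) - 4)/3 + C

Let u = e^x, du = e^x dx.
The integral becomes ∫ du/((u-4)(u-7)); decompose into partial fractions.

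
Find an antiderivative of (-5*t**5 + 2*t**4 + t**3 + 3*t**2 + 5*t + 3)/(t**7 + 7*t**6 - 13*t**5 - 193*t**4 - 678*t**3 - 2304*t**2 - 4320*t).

Factor the denominator: t*(t - 6)*(t + 4)**2*(t + 5)*(t**2 + 9).
Partial-fraction decomposition: -(42463*t - 42077)/(318750*(t**2 + 9)) + 16803/(1870*(t + 5)) - 873067/(100000*(t + 4)) + 5599/(1000*(t + 4)**2) - 11977/(99000*(t - 6)) - 1/(1440*t).
Integrate each term; A/(t−a) gives A·log|t−a|; the (Bt+D)/(t²+p²) term gives a log and an atan.

-log(t)/1440 - 11977*log(t - 6)/99000 - 873067*log(t + 4)/100000 + 16803*log(t + 5)/1870 - 42463*log(t**2 + 9)/637500 + 42077*atan(t/3)/956250 - 5599/(1000*t + 4000) + C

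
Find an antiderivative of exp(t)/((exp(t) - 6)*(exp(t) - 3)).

Let u = e^t, du = e^t dt.
The integral becomes ∫ du/((u-3)(u-6)); decompose into partial fractions.

log(exp(t) - 6)/3 - log(exp(t) - 3)/3 + C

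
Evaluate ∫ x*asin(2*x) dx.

x**2*asin(2*x)/2 + x*sqrt(-4*x**2 + 1)/8 - asin(2*x)/16 + C

Use integration by parts with u = arcsin(2*x), dv = x dx.
Then du = 2/sqrt(-4*x**2 + 1) dx.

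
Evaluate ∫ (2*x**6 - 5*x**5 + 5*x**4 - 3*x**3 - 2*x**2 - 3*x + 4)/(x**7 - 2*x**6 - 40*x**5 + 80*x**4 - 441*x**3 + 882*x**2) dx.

-log(x)/882 + 40531*log(x - 7)/49735 - 7*log(x - 2)/1170 + 166147*log(x + 7)/179046 + 1793*log(x**2 + 9)/13572 - 1367*atan(x/3)/20358 - 2/(441*x) + C

Factor the denominator: x**2*(x - 7)*(x - 2)*(x + 7)*(x**2 + 9).
Partial-fraction decomposition: (1793*x - 1367)/(6786*(x**2 + 9)) + 166147/(179046*(x + 7)) - 7/(1170*(x - 2)) + 40531/(49735*(x - 7)) - 1/(882*x) + 2/(441*x**2).
Integrate each term; A/(x−a) gives A·log|x−a|; the (Bx+D)/(x²+p²) term gives a log and an atan.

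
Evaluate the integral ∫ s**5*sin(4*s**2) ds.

Let u = s², du = 2s ds; rewrite as (1/2)∫ u^2·sin(4u) du.
Now integrate by parts 2 times.

-s**4*cos(4*s**2)/8 + s**2*sin(4*s**2)/16 + cos(4*s**2)/64 + C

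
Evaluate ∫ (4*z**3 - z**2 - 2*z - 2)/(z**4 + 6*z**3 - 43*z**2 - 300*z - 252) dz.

Factor the denominator: (z - 7)*(z + 1)*(z + 6)**2.
Partial-fraction decomposition: 2542/(845*(z + 6)) - 178/(13*(z + 6)**2) + 1/(40*(z + 1)) + 1307/(1352*(z - 7)).
Integrate each term; A/(z−a) gives A·log|z−a|; A/(z−a)² gives −A/(z−a).

1307*log(z - 7)/1352 + log(z + 1)/40 + 2542*log(z + 6)/845 + 178/(13*z + 78) + C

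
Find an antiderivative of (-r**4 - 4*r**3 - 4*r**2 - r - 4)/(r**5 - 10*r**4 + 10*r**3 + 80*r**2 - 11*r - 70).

-995*log(r - 7)/216 + 617*log(r - 5)/168 - 7*log(r - 1)/72 + log(r + 1)/24 - 2*log(r + 2)/189 + C

Factor the denominator: (r - 7)*(r - 5)*(r - 1)*(r + 1)*(r + 2).
Partial-fraction decomposition: -2/(189*(r + 2)) + 1/(24*(r + 1)) - 7/(72*(r - 1)) + 617/(168*(r - 5)) - 995/(216*(r - 7)).
Integrate each term: A/(r−a) contributes A·log|r−a|.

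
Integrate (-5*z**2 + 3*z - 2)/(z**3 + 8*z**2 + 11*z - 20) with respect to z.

-2*log(z - 1)/15 + 94*log(z + 4)/5 - 71*log(z + 5)/3 + C

Factor the denominator: (z - 1)*(z + 4)*(z + 5).
Partial-fraction decomposition: -71/(3*(z + 5)) + 94/(5*(z + 4)) - 2/(15*(z - 1)).
Integrate each term: A/(z−a) contributes A·log|z−a|.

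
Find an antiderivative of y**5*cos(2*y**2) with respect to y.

y**4*sin(2*y**2)/4 + y**2*cos(2*y**2)/4 - sin(2*y**2)/8 + C

Let u = y², du = 2y dy; rewrite as (1/2)∫ u^2·cos(2u) du.
Now integrate by parts 2 times.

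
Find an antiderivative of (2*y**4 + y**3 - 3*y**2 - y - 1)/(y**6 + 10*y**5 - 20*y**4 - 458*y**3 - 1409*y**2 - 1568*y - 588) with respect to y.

Factor the denominator: (y - 7)*(y + 1)**2*(y + 2)*(y + 6)*(y + 7).
Partial-fraction decomposition: -2159/(1260*(y + 7)) + 2273/(1300*(y + 6)) - 13/(180*(y + 2)) - 149/(14400*(y + 1)) + 1/(120*(y + 1)**2) + 2495/(52416*(y - 7)).
Integrate each term; A/(y−a) gives A·log|y−a|; A/(y−a)² gives −A/(y−a).

2495*log(y - 7)/52416 - 149*log(y + 1)/14400 - 13*log(y + 2)/180 + 2273*log(y + 6)/1300 - 2159*log(y + 7)/1260 - 1/(120*y + 120) + C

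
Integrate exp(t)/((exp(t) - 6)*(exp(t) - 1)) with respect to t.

Let u = e^t, du = e^t dt.
The integral becomes ∫ du/((u-1)(u-6)); decompose into partial fractions.

log(exp(t) - 6)/5 - log(exp(t) - 1)/5 + C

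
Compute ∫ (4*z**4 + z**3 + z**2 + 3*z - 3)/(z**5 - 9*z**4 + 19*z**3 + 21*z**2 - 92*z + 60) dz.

Factor the denominator: (z - 5)*(z - 3)*(z - 2)*(z - 1)*(z + 2).
Partial-fraction decomposition: 17/(140*(z + 2)) - 1/(4*(z - 1)) + 79/(12*(z - 2)) - 183/(10*(z - 3)) + 1331/(84*(z - 5)).
Integrate each term: A/(z−a) contributes A·log|z−a|.

1331*log(z - 5)/84 - 183*log(z - 3)/10 + 79*log(z - 2)/12 - log(z - 1)/4 + 17*log(z + 2)/140 + C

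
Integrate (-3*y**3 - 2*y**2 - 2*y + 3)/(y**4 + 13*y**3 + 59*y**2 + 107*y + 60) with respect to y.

log(y + 1)/4 - 18*log(y + 3) + 57*log(y + 4) - 169*log(y + 5)/4 + C

Factor the denominator: (y + 1)*(y + 3)*(y + 4)*(y + 5).
Partial-fraction decomposition: -169/(4*(y + 5)) + 57/(y + 4) - 18/(y + 3) + 1/(4*(y + 1)).
Integrate each term: A/(y−a) contributes A·log|y−a|.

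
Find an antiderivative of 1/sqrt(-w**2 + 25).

Substitute w = 5·sin(θ), so dw = 5·cos(θ) dθ and the radical becomes sqrt(-w**2 + 25) = 5·cos(θ) by the Pythagorean identity.
Integrate the resulting trig expression in θ, then back-substitute θ = asin(w/5), sin(θ) = w/5, cos(θ) = sqrt(-w**2 + 25)/5 (absorbing any constant into C).

asin(w/5) + C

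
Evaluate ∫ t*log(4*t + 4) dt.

Use integration by parts with u = log(4*t + 4), dv = t dt.
Then du = 4/(4*t + 4) dt and v = t**2/2.

t**2*log(4*t + 4)/2 - t**2/4 + t/2 - log(t + 1)/2 + C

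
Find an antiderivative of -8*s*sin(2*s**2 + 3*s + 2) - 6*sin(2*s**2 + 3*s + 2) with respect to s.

2*cos(2*s**2 + 3*s + 2) + C

Let u = 2*s**2 + 3*s + 2, so du = (4*s + 3) ds.
Rewriting, the integral becomes -2·∫ sin(u) du = -2·-cos(u).
Substituting back, u = 2*s**2 + 3*s + 2.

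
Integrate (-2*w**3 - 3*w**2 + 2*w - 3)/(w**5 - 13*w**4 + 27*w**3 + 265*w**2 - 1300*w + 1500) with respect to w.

-531*log(w - 6)/44 + 597*log(w - 5)/50 + 3*log(w - 2)/28 + 81*log(w + 5)/3850 - 53/(5*w - 25) + C

Factor the denominator: (w - 6)*(w - 5)**2*(w - 2)*(w + 5).
Partial-fraction decomposition: 81/(3850*(w + 5)) + 3/(28*(w - 2)) + 597/(50*(w - 5)) + 53/(5*(w - 5)**2) - 531/(44*(w - 6)).
Integrate each term; A/(w−a) gives A·log|w−a|; A/(w−a)² gives −A/(w−a).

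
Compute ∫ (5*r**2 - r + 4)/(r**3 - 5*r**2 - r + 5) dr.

31*log(r - 5)/6 - log(r - 1) + 5*log(r + 1)/6 + C

Factor the denominator: (r - 5)*(r - 1)*(r + 1).
Partial-fraction decomposition: 5/(6*(r + 1)) - 1/(r - 1) + 31/(6*(r - 5)).
Integrate each term: A/(r−a) contributes A·log|r−a|.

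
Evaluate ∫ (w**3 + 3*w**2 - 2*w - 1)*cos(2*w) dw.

w**3*sin(2*w)/2 + 3*w**2*sin(2*w)/2 + 3*w**2*cos(2*w)/4 - 7*w*sin(2*w)/4 + 3*w*cos(2*w)/2 - 5*sin(2*w)/4 - 7*cos(2*w)/8 + C

Use integration by parts with u = w**3 + 3*w**2 - 2*w - 1, dv = cos(2*w) dw, so v = sin(2*w)/2.
Apply parts 3 times (tabular method): alternate signs, differentiate u down to 0, integrate dv up.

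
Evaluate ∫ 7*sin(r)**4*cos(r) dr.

7*sin(r)**5/5 + C

Let u = sin(r), so du = (cos(r)) dr.
Rewriting, the integral becomes 7·∫ u^4 du = 7·u^5/5.
Substituting back, u = sin(r).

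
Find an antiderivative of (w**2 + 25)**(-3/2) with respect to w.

w/(25*sqrt(w**2 + 25)) + C

Substitute w = 5·tan(θ), so dw = 5·sec(θ)^2 dθ and the radical becomes sqrt(w**2 + 25) = 5·sec(θ) by the Pythagorean identity.
Integrate the resulting trig expression in θ, then back-substitute tan(θ) = w/5, sec(θ) = sqrt(w**2 + 25)/5 (absorbing any constant into C).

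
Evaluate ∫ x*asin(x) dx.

Use integration by parts with u = arcsin(x), dv = x dx.
Then du = 1/sqrt(-x**2 + 1) dx.

x**2*asin(x)/2 + x*sqrt(-x**2 + 1)/4 - asin(x)/4 + C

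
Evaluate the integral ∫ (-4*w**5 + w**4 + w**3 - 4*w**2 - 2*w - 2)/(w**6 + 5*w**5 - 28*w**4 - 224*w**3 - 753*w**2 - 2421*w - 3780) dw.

Factor the denominator: (w - 7)*(w + 3)*(w + 4)*(w + 5)*(w**2 + 9).
Partial-fraction decomposition: (1906*w + 47301)/(44370*(w**2 + 9)) - 3227/(204*(w + 5)) + 846/(55*(w + 4)) - 497/(180*(w + 3)) - 8087/(9570*(w - 7)).
Integrate each term; A/(w−a) gives A·log|w−a|; the (Bw+D)/(w²+p²) term gives a log and an atan.

-8087*log(w - 7)/9570 - 497*log(w + 3)/180 + 846*log(w + 4)/55 - 3227*log(w + 5)/204 + 953*log(w**2 + 9)/44370 + 15767*atan(w/3)/44370 + C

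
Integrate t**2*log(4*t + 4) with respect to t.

Use integration by parts with u = log(4*t + 4), dv = t**2 dt.
Then du = 4/(4*t + 4) dt and v = t**3/3.

t**3*log(4*t + 4)/3 - t**3/9 + t**2/6 - t/3 + log(t + 1)/3 + C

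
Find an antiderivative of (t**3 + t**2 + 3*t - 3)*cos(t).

t**3*sin(t) + t**2*sin(t) + 3*t**2*cos(t) - 3*t*sin(t) + 2*t*cos(t) - 5*sin(t) - 3*cos(t) + C

Use integration by parts with u = t**3 + t**2 + 3*t - 3, dv = cos(t) dt, so v = sin(t).
Apply parts 3 times (tabular method): alternate signs, differentiate u down to 0, integrate dv up.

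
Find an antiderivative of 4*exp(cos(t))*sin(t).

Let u = cos(t), so du = (-sin(t)) dt.
Rewriting, the integral becomes -4·∫ e^u du = -4·e^u.
Substituting back, u = cos(t).

-4*exp(cos(t)) + C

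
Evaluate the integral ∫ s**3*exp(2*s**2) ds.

(2*s**2 - 1)*exp(2*s**2)/8 + C

Let u = s², du = 2s ds; rewrite as (1/2)∫ u^1·exp(2u) du.
Now integrate by parts 1 time.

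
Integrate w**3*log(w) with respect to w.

Use integration by parts with u = log(w), dv = w**3 dw.
Then du = 1/w dw and v = w**4/4.

w**4*log(w)/4 - w**4/16 + C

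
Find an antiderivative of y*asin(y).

Use integration by parts with u = arcsin(y), dv = y dy.
Then du = 1/sqrt(-y**2 + 1) dy.

y**2*asin(y)/2 + y*sqrt(-y**2 + 1)/4 - asin(y)/4 + C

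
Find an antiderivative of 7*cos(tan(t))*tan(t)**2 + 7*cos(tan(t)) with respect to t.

Let u = tan(t), so du = (tan(t)**2 + 1) dt.
Rewriting, the integral becomes 7·∫ cos(u) du = 7·sin(u).
Substituting back, u = tan(t).

7*sin(tan(t)) + C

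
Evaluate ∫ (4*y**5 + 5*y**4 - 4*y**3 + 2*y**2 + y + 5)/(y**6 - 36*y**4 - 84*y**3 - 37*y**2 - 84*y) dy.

Factor the denominator: y*(y - 7)*(y + 3)*(y + 4)*(y**2 + 1).
Partial-fraction decomposition: (507*y - 226)/(4250*(y**2 + 1)) + 2527/(748*(y + 4)) - 439/(300*(y + 3)) + 77971/(38500*(y - 7)) - 5/(84*y).
Integrate each term; A/(y−a) gives A·log|y−a|; the (By+D)/(y²+p²) term gives a log and an atan.

-5*log(y)/84 + 77971*log(y - 7)/38500 - 439*log(y + 3)/300 + 2527*log(y + 4)/748 + 507*log(y**2 + 1)/8500 - 113*atan(y)/2125 + C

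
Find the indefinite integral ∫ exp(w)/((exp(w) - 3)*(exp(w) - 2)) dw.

Let u = e^w, du = e^w dw.
The integral becomes ∫ du/((u-3)(u-2)); decompose into partial fractions.

log(exp(w) - 3) - log(exp(w) - 2) + C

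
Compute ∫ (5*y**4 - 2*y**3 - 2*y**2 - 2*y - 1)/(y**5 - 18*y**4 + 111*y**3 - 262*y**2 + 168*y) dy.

-log(y)/168 + 5603*log(y - 7)/63 - 5963*log(y - 6)/60 + 1111*log(y - 4)/72 + log(y - 1)/45 + C

Factor the denominator: y*(y - 7)*(y - 6)*(y - 4)*(y - 1).
Partial-fraction decomposition: 1/(45*(y - 1)) + 1111/(72*(y - 4)) - 5963/(60*(y - 6)) + 5603/(63*(y - 7)) - 1/(168*y).
Integrate each term: A/(y−a) contributes A·log|y−a|.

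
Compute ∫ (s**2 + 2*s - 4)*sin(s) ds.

Use integration by parts with u = s**2 + 2*s - 4, dv = sin(s) ds, so v = -cos(s).
Apply parts 2 times (tabular method): alternate signs, differentiate u down to 0, integrate dv up.

-s**2*cos(s) + 2*s*sin(s) - 2*s*cos(s) + 2*sin(s) + 6*cos(s) + C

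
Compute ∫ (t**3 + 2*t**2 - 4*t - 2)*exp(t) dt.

Use integration by parts with u = t**3 + 2*t**2 - 4*t - 2, dv = exp(t) dt, so v = exp(t).
Apply parts 3 times (tabular method): alternate signs, differentiate u down to 0, integrate dv up.

(t**3 - t**2 - 2*t)*exp(t) + C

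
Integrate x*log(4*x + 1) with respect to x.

Use integration by parts with u = log(4*x + 1), dv = x dx.
Then du = 4/(4*x + 1) dx and v = x**2/2.

x**2*log(4*x + 1)/2 - x**2/4 + x/8 - log(4*x + 1)/32 + C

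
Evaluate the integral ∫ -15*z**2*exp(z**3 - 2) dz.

Let u = z**3 - 2, so du = (3*z**2) dz.
Rewriting, the integral becomes -5·∫ e^u du = -5·e^u.
Substituting back, u = z**3 - 2.

-5*exp(z**3 - 2) + C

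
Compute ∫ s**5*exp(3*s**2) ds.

(9*s**4 - 6*s**2 + 2)*exp(3*s**2)/54 + C

Let u = s², du = 2s ds; rewrite as (1/2)∫ u^2·exp(3u) du.
Now integrate by parts 2 times.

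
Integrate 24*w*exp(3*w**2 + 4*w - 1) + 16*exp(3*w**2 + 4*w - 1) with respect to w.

4*exp(3*w**2 + 4*w - 1) + C

Let u = 3*w**2 + 4*w - 1, so du = (6*w + 4) dw.
Rewriting, the integral becomes 4·∫ e^u du = 4·e^u.
Substituting back, u = 3*w**2 + 4*w - 1.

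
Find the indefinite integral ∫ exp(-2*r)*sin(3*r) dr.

-2*exp(-2*r)*sin(3*r)/13 - 3*exp(-2*r)*cos(3*r)/13 + C

Let I denote the integral. Integrate by parts with u = sin(3*r), dv = exp(-2*r) dr, so v = -exp(-2*r)/2: I = -exp(-2*r)*sin(3*r)/2 + (3/2)·∫ exp(-2*r)*cos(3*r) dr.
Apply parts again with u = cos(3*r), dv = exp(-2*r) dr: ∫ exp(-2*r)*cos(3*r) dr = -exp(-2*r)*cos(3*r)/2 − (3/2)·I. Substituting back brings back I: I = -exp(-2*r)*sin(3*r)/2 - 3*exp(-2*r)*cos(3*r)/4 − (9/4)·I.
Solving for I: (1 + 9/4)·I equals the remaining terms, so I = (4/13)·(-exp(-2*r)*sin(3*r)/2 - 3*exp(-2*r)*cos(3*r)/4).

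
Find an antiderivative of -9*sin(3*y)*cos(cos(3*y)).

Let u = cos(3*y), so du = (-3*sin(3*y)) dy.
Rewriting, the integral becomes 3·∫ cos(u) du = 3·sin(u).
Substituting back, u = cos(3*y).

3*sin(cos(3*y)) + C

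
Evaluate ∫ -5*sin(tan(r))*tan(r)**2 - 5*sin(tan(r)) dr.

5*cos(tan(r)) + C

Let u = tan(r), so du = (tan(r)**2 + 1) dr.
Rewriting, the integral becomes -5·∫ sin(u) du = -5·-cos(u).
Substituting back, u = tan(r).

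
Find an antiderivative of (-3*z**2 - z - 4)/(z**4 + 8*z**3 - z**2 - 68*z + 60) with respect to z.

Factor the denominator: (z - 2)*(z - 1)*(z + 5)*(z + 6).
Partial-fraction decomposition: 53/(28*(z + 6)) - 37/(21*(z + 5)) + 4/(21*(z - 1)) - 9/(28*(z - 2)).
Integrate each term: A/(z−a) contributes A·log|z−a|.

-9*log(z - 2)/28 + 4*log(z - 1)/21 - 37*log(z + 5)/21 + 53*log(z + 6)/28 + C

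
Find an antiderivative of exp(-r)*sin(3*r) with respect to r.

Let I denote the integral. Integrate by parts with u = sin(3*r), dv = exp(-r) dr, so v = -exp(-r): I = -exp(-r)*sin(3*r) + 3·∫ exp(-r)*cos(3*r) dr.
Apply parts again with u = cos(3*r), dv = exp(-r) dr: ∫ exp(-r)*cos(3*r) dr = -exp(-r)*cos(3*r) − 3·I. Substituting back brings back I: I = -exp(-r)*sin(3*r) - 3*exp(-r)*cos(3*r) − 9·I.
Solving for I: (1 + 9)·I equals the remaining terms, so I = (1/10)·(-exp(-r)*sin(3*r) - 3*exp(-r)*cos(3*r)).

-exp(-r)*sin(3*r)/10 - 3*exp(-r)*cos(3*r)/10 + C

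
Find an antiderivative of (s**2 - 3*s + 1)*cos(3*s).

s**2*sin(3*s)/3 - s*sin(3*s) + 2*s*cos(3*s)/9 + 7*sin(3*s)/27 - cos(3*s)/3 + C

Use integration by parts with u = s**2 - 3*s + 1, dv = cos(3*s) ds, so v = sin(3*s)/3.
Apply parts 2 times (tabular method): alternate signs, differentiate u down to 0, integrate dv up.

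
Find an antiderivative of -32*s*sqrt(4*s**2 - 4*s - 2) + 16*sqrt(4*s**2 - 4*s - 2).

-8*(4*s**2 - 4*s - 2)**(3/2)/3 + C

Let u = 4*s**2 - 4*s - 2, so du = (8*s - 4) ds.
Rewriting, the integral becomes -4·∫ √u du = -4·(2/3)u^(3/2).
Substituting back, u = 4*s**2 - 4*s - 2.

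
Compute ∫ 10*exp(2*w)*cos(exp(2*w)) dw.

5*sin(exp(2*w)) + C

Let u = exp(2*w), so du = (2*exp(2*w)) dw.
Rewriting, the integral becomes 5·∫ cos(u) du = 5·sin(u).
Substituting back, u = exp(2*w).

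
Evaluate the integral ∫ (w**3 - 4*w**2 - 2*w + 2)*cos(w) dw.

Use integration by parts with u = w**3 - 4*w**2 - 2*w + 2, dv = cos(w) dw, so v = sin(w).
Apply parts 3 times (tabular method): alternate signs, differentiate u down to 0, integrate dv up.

w**3*sin(w) - 4*w**2*sin(w) + 3*w**2*cos(w) - 8*w*sin(w) - 8*w*cos(w) + 10*sin(w) - 8*cos(w) + C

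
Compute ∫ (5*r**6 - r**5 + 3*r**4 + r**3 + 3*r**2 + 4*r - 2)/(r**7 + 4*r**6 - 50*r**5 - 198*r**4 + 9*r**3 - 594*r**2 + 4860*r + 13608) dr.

Factor the denominator: (r - 7)*(r - 3)*(r + 2)*(r + 6)**2*(r**2 + 9).
Partial-fraction decomposition: (8030*r - 32037)/(61074*(r**2 + 9)) + 3264683/(985608*(r + 6)) - 24481/(2106*(r + 6)**2) + 197/(4680*(r + 2)) - 3709/(29160*(r - 3)) + 579157/(352872*(r - 7)).
Integrate each term; A/(r−a) gives A·log|r−a|; the (Br+D)/(r²+p²) term gives a log and an atan.

579157*log(r - 7)/352872 - 3709*log(r - 3)/29160 + 197*log(r + 2)/4680 + 3264683*log(r + 6)/985608 + 4015*log(r**2 + 9)/61074 - 10679*atan(r/3)/61074 + 24481/(2106*r + 12636) + C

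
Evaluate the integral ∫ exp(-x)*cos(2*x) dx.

2*exp(-x)*sin(2*x)/5 - exp(-x)*cos(2*x)/5 + C

Let I denote the integral. Integrate by parts with u = cos(2*x), dv = exp(-x) dx, so v = -exp(-x): I = -exp(-x)*cos(2*x) − 2·∫ exp(-x)*sin(2*x) dx.
Apply parts again with u = sin(2*x), dv = exp(-x) dx: ∫ exp(-x)*sin(2*x) dx = -exp(-x)*sin(2*x) + 2·I. Substituting back brings back I: I = 2*exp(-x)*sin(2*x) - exp(-x)*cos(2*x) − 4·I.
Solving for I: (1 + 4)·I equals the remaining terms, so I = (1/5)·(2*exp(-x)*sin(2*x) - exp(-x)*cos(2*x)).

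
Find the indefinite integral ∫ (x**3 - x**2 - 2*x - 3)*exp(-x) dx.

(-x**3 - 2*x**2 - 2*x + 1)*exp(-x) + C

Use integration by parts with u = x**3 - x**2 - 2*x - 3, dv = exp(-x) dx, so v = -exp(-x).
Apply parts 3 times (tabular method): alternate signs, differentiate u down to 0, integrate dv up.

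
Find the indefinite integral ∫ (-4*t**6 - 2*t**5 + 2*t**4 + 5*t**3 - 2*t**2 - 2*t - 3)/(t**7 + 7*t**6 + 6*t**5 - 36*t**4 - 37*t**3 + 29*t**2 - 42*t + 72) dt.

-263*log(t - 2)/750 + 3*log(t - 1)/80 + 48301*log(t + 3)/2000 - 14171*log(t + 4)/510 - 217*log(t**2 + 1)/8500 + 128*atan(t)/2125 + 1209/(100*t + 300) + C

Factor the denominator: (t - 2)*(t - 1)*(t + 3)**2*(t + 4)*(t**2 + 1).
Partial-fraction decomposition: -(217*t - 256)/(4250*(t**2 + 1)) - 14171/(510*(t + 4)) + 48301/(2000*(t + 3)) - 1209/(100*(t + 3)**2) + 3/(80*(t - 1)) - 263/(750*(t - 2)).
Integrate each term; A/(t−a) gives A·log|t−a|; the (Bt+D)/(t²+p²) term gives a log and an atan.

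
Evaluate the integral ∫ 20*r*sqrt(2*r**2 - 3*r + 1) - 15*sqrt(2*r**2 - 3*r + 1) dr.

Let u = 2*r**2 - 3*r + 1, so du = (4*r - 3) dr.
Rewriting, the integral becomes 5·∫ √u du = 5·(2/3)u^(3/2).
Substituting back, u = 2*r**2 - 3*r + 1.

10*(2*r**2 - 3*r + 1)**(3/2)/3 + C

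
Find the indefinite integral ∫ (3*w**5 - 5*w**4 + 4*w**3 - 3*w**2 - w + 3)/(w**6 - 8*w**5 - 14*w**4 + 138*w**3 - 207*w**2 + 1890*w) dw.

log(w)/630 + 39637*log(w - 7)/4872 - 5867*log(w - 6)/990 + 13067*log(w + 5)/22440 + 1019*log(w**2 + 9)/9860 + 3841*atan(w/3)/22185 + C

Factor the denominator: w*(w - 7)*(w - 6)*(w + 5)*(w**2 + 9).
Partial-fraction decomposition: (3057*w + 7682)/(14790*(w**2 + 9)) + 13067/(22440*(w + 5)) - 5867/(990*(w - 6)) + 39637/(4872*(w - 7)) + 1/(630*w).
Integrate each term; A/(w−a) gives A·log|w−a|; the (Bw+D)/(w²+p²) term gives a log and an atan.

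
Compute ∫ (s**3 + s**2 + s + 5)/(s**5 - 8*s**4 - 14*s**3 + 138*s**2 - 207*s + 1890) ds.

101*log(s - 7)/174 - 263*log(s - 6)/495 - 25*log(s + 5)/1122 - 298*log(s**2 + 9)/22185 + 98*atan(s/3)/22185 + C

Factor the denominator: (s - 7)*(s - 6)*(s + 5)*(s**2 + 9).
Partial-fraction decomposition: -2*(298*s - 147)/(22185*(s**2 + 9)) - 25/(1122*(s + 5)) - 263/(495*(s - 6)) + 101/(174*(s - 7)).
Integrate each term; A/(s−a) gives A·log|s−a|; the (Bs+D)/(s²+p²) term gives a log and an atan.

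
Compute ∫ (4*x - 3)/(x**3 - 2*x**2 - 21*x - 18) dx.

Factor the denominator: (x - 6)*(x + 1)*(x + 3).
Partial-fraction decomposition: -5/(6*(x + 3)) + 1/(2*(x + 1)) + 1/(3*(x - 6)).
Integrate each term: A/(x−a) contributes A·log|x−a|.

log(x - 6)/3 + log(x + 1)/2 - 5*log(x + 3)/6 + C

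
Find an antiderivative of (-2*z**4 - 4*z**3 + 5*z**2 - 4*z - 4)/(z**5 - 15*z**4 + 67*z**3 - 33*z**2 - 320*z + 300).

Factor the denominator: (z - 6)*(z - 5)**2*(z - 1)*(z + 2).
Partial-fraction decomposition: 1/(49*(z + 2)) + 3/(80*(z - 1)) + 63145/(784*(z - 5)) + 1649/(28*(z - 5)**2) - 413/(5*(z - 6)).
Integrate each term; A/(z−a) gives A·log|z−a|; A/(z−a)² gives −A/(z−a).

-413*log(z - 6)/5 + 63145*log(z - 5)/784 + 3*log(z - 1)/80 + log(z + 2)/49 - 1649/(28*z - 140) + C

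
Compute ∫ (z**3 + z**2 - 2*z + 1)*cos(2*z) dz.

z**3*sin(2*z)/2 + z**2*sin(2*z)/2 + 3*z**2*cos(2*z)/4 - 7*z*sin(2*z)/4 + z*cos(2*z)/2 + sin(2*z)/4 - 7*cos(2*z)/8 + C

Use integration by parts with u = z**3 + z**2 - 2*z + 1, dv = cos(2*z) dz, so v = sin(2*z)/2.
Apply parts 3 times (tabular method): alternate signs, differentiate u down to 0, integrate dv up.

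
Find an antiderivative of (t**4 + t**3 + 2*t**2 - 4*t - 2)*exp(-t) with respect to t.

Use integration by parts with u = t**4 + t**3 + 2*t**2 - 4*t - 2, dv = exp(-t) dt, so v = -exp(-t).
Apply parts 4 times (tabular method): alternate signs, differentiate u down to 0, integrate dv up.

(-t**4 - 5*t**3 - 17*t**2 - 30*t - 28)*exp(-t) + C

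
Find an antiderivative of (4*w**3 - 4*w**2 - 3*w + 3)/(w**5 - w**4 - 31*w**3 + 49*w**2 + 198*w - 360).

Factor the denominator: (w - 4)*(w - 3)*(w - 2)*(w + 3)*(w + 5).
Partial-fraction decomposition: -97/(168*(w + 5)) + 11/(35*(w + 3)) + 13/(70*(w - 2)) - 11/(8*(w - 3)) + 61/(42*(w - 4)).
Integrate each term: A/(w−a) contributes A·log|w−a|.

61*log(w - 4)/42 - 11*log(w - 3)/8 + 13*log(w - 2)/70 + 11*log(w + 3)/35 - 97*log(w + 5)/168 + C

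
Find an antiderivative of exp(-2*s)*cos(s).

Let I denote the integral. Integrate by parts with u = cos(s), dv = exp(-2*s) ds, so v = -exp(-2*s)/2: I = -exp(-2*s)*cos(s)/2 − (1/2)·∫ exp(-2*s)*sin(s) ds.
Apply parts again with u = sin(s), dv = exp(-2*s) ds: ∫ exp(-2*s)*sin(s) ds = -exp(-2*s)*sin(s)/2 + (1/2)·I. Substituting back brings back I: I = exp(-2*s)*sin(s)/4 - exp(-2*s)*cos(s)/2 − (1/4)·I.
Solving for I: (1 + 1/4)·I equals the remaining terms, so I = (4/5)·(exp(-2*s)*sin(s)/4 - exp(-2*s)*cos(s)/2).

exp(-2*s)*sin(s)/5 - 2*exp(-2*s)*cos(s)/5 + C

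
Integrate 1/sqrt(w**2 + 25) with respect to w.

log(w + sqrt(w**2 + 25)) + C

Substitute w = 5·tan(θ), so dw = 5·sec(θ)^2 dθ and the radical becomes sqrt(w**2 + 25) = 5·sec(θ) by the Pythagorean identity.
Integrate the resulting trig expression in θ, then back-substitute tan(θ) = w/5, sec(θ) = sqrt(w**2 + 25)/5 (absorbing any constant into C).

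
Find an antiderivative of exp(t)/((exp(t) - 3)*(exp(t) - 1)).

Let u = e^t, du = e^t dt.
The integral becomes ∫ du/((u-1)(u-3)); decompose into partial fractions.

log(exp(t) - 3)/2 - log(exp(t) - 1)/2 + C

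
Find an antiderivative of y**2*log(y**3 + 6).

y**3*log(y**3 + 6)/3 - y**3/3 + 2*log(y**3 + 6) + C

Let u = y**3 + 6, so du = (3*y**2) dy.
The integral becomes (1/3)·∫ log(u) du; integrate by parts with u′=log(u), dv′=du.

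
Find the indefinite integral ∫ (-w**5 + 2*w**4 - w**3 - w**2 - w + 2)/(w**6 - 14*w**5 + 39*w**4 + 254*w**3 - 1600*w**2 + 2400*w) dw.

log(w)/1200 - 680*log(w - 6)/33 + 1014*log(w - 5)/25 - 1001*log(w - 4)/48 - 83*log(w + 5)/825 + 33/(4*w - 16) + C

Factor the denominator: w*(w - 6)*(w - 5)*(w - 4)**2*(w + 5).
Partial-fraction decomposition: -83/(825*(w + 5)) - 1001/(48*(w - 4)) - 33/(4*(w - 4)**2) + 1014/(25*(w - 5)) - 680/(33*(w - 6)) + 1/(1200*w).
Integrate each term; A/(w−a) gives A·log|w−a|; A/(w−a)² gives −A/(w−a).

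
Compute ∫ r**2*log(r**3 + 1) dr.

r**3*log(r**3 + 1)/3 - r**3/3 + log(r**3 + 1)/3 + C

Let u = r**3 + 1, so du = (3*r**2) dr.
The integral becomes (1/3)·∫ log(u) du; integrate by parts with u′=log(u), dv′=du.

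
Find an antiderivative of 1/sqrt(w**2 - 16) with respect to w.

log(w + sqrt(w**2 - 16)) + C

Substitute w = 4·sec(θ), so dw = 4·sec(θ)*tan(θ) dθ and the radical becomes sqrt(w**2 - 16) = 4·tan(θ) by the Pythagorean identity.
Integrate the resulting trig expression in θ, then back-substitute sec(θ) = w/4, tan(θ) = sqrt(w**2 - 16)/4 (absorbing any constant into C).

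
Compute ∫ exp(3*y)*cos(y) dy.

exp(3*y)*sin(y)/10 + 3*exp(3*y)*cos(y)/10 + C

Let I denote the integral. Integrate by parts with u = cos(y), dv = exp(3*y) dy, so v = exp(3*y)/3: I = exp(3*y)*cos(y)/3 + (1/3)·∫ exp(3*y)*sin(y) dy.
Apply parts again with u = sin(y), dv = exp(3*y) dy: ∫ exp(3*y)*sin(y) dy = exp(3*y)*sin(y)/3 − (1/3)·I. Substituting back brings back I: I = exp(3*y)*sin(y)/9 + exp(3*y)*cos(y)/3 − (1/9)·I.
Solving for I: (1 + 1/9)·I equals the remaining terms, so I = (9/10)·(exp(3*y)*sin(y)/9 + exp(3*y)*cos(y)/3).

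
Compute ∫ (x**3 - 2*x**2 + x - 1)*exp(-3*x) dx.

(-9*x**3 + 9*x**2 - 3*x + 8)*exp(-3*x)/27 + C

Use integration by parts with u = x**3 - 2*x**2 + x - 1, dv = exp(-3*x) dx, so v = -exp(-3*x)/3.
Apply parts 3 times (tabular method): alternate signs, differentiate u down to 0, integrate dv up.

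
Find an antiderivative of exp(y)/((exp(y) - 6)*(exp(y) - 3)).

log(exp(y) - 6)/3 - log(exp(y) - 3)/3 + C

Let u = e^y, du = e^y dy.
The integral becomes ∫ du/((u-3)(u-6)); decompose into partial fractions.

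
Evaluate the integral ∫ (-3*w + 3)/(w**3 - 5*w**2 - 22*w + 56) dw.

Factor the denominator: (w - 7)*(w - 2)*(w + 4).
Partial-fraction decomposition: 5/(22*(w + 4)) + 1/(10*(w - 2)) - 18/(55*(w - 7)).
Integrate each term: A/(w−a) contributes A·log|w−a|.

-18*log(w - 7)/55 + log(w - 2)/10 + 5*log(w + 4)/22 + C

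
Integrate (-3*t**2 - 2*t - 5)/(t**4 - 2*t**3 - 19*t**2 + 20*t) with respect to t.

-log(t)/4 - log(t - 5)/2 + log(t - 1)/2 + log(t + 4)/4 + C

Factor the denominator: t*(t - 5)*(t - 1)*(t + 4).
Partial-fraction decomposition: 1/(4*(t + 4)) + 1/(2*(t - 1)) - 1/(2*(t - 5)) - 1/(4*t).
Integrate each term: A/(t−a) contributes A·log|t−a|.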